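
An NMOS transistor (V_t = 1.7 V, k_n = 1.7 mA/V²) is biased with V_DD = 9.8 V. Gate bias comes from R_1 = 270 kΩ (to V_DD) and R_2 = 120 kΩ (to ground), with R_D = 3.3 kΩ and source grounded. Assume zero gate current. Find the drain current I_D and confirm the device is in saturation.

I_D ≈ 1.5 mA

V_G = V_DD·R_2/(R_1+R_2) = 9.8×120/390 = 3.02 V. With the source grounded, V_GS = V_G = 3.02 V.
Assume saturation: I_D = (k_n/2)(V_GS − V_t)² = (1.7/2)×(3.02 − 1.7)² = 0.85×1.32² = 1.47 mA.
V_DS = V_DD − I_D·R_D = 9.8 − 1.47×3.3 = 4.95 V.
Saturation requires V_DS ≥ V_GS − V_t = 1.32 V; 4.95 ≥ 1.32 ✓.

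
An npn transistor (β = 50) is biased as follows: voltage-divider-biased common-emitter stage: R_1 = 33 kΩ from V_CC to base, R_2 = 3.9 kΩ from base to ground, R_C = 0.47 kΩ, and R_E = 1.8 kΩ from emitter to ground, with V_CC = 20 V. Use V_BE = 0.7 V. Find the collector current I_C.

Thevenize the base divider: V_Th = V_CC·R_2/(R_1+R_2) = 20×3.9/36.9 = 2.11 V, R_Th = R_1‖R_2 = 3.49 kΩ.
Base-emitter loop: V_Th = I_B·R_Th + V_BE + (β+1)I_B·R_E, so I_B = (2.11 − 0.7) / (3.49 + 51×1.8) = 0.0148 mA.
I_C = β·I_B = 50×0.0148 = 0.742 mA, and I_E = (β+1)I_B = 0.757 mA.
V_CE = V_CC − I_C·R_C − I_E·R_E = 20 − 0.742×0.47 − 0.757×1.8 = 18.3 V.
V_CE = 18.3 V > 0.2 V confirms active-region operation.

I_C ≈ 0.74 mA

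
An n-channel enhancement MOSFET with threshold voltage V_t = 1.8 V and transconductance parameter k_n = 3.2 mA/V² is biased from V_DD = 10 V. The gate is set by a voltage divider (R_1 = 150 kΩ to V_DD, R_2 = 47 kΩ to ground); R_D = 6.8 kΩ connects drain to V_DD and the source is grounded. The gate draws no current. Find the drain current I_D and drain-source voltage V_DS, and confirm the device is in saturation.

I_D ≈ 0.55 mA, V_DS ≈ 6.3 V

V_G = V_DD·R_2/(R_1+R_2) = 10×47/197 = 2.39 V. With the source grounded, V_GS = V_G = 2.39 V.
Assume saturation: I_D = (k_n/2)(V_GS − V_t)² = (3.2/2)×(2.39 − 1.8)² = 1.6×0.586² = 0.549 mA.
V_DS = V_DD − I_D·R_D = 10 − 0.549×6.8 = 6.27 V.
Saturation requires V_DS ≥ V_GS − V_t = 0.586 V; 6.27 ≥ 0.586 ✓.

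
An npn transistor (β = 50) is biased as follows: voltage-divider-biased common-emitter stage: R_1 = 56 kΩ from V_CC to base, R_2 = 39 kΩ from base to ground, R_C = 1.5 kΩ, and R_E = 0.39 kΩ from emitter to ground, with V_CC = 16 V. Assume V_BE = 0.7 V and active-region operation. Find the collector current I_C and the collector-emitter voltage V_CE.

Thevenize the base divider: V_Th = V_CC·R_2/(R_1+R_2) = 16×39/95 = 6.57 V, R_Th = R_1‖R_2 = 23 kΩ.
Base-emitter loop: V_Th = I_B·R_Th + V_BE + (β+1)I_B·R_E, so I_B = (6.57 − 0.7) / (23 + 51×0.39) = 0.137 mA.
I_C = β·I_B = 50×0.137 = 6.84 mA, and I_E = (β+1)I_B = 6.98 mA.
V_CE = V_CC − I_C·R_C − I_E·R_E = 16 − 6.84×1.5 − 6.98×0.39 = 3.01 V.
V_CE = 3.01 V > 0.2 V confirms active-region operation.

I_C ≈ 6.8 mA, V_CE ≈ 3 V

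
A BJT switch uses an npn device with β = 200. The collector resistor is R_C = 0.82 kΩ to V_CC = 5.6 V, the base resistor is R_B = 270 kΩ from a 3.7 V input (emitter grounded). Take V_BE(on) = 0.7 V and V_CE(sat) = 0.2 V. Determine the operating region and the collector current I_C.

active; I_C ≈ 2.2 mA

Assume active. Base-emitter loop: I_B = (V_BB − V_BE)/R_B = (3.7 − 0.7)/270 = 0.0111 mA.
I_C = β·I_B = 200×0.0111 = 2.22 mA.
V_CE = V_CC − I_C·R_C = 5.6 − 2.22×0.82 = 3.78 V > V_CE(sat), so the active-region assumption holds.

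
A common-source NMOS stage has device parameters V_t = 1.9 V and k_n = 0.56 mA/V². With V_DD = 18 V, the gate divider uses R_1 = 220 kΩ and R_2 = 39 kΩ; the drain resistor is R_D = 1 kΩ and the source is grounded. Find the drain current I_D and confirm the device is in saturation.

I_D ≈ 0.18 mA

V_G = V_DD·R_2/(R_1+R_2) = 18×39/259 = 2.71 V. With the source grounded, V_GS = V_G = 2.71 V.
Assume saturation: I_D = (k_n/2)(V_GS − V_t)² = (0.56/2)×(2.71 − 1.9)² = 0.28×0.81² = 0.184 mA.
V_DS = V_DD − I_D·R_D = 18 − 0.184×1 = 17.8 V.
Saturation requires V_DS ≥ V_GS − V_t = 0.81 V; 17.8 ≥ 0.81 ✓.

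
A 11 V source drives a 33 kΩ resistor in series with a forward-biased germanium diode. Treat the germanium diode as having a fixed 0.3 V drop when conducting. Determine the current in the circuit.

I ≈ 0.32 mA

KVL around the loop: 11 = V_D + I·R = 0.3 + I × 33 kΩ.
So I = (11 − 0.3) / 33 kΩ = 10.7 / 33 = 0.324 mA.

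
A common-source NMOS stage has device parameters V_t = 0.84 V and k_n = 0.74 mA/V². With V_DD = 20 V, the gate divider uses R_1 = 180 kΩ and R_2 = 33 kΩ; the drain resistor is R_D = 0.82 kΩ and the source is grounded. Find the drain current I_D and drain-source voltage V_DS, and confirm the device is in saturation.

I_D ≈ 1.9 mA, V_DS ≈ 18 V

V_G = V_DD·R_2/(R_1+R_2) = 20×33/213 = 3.1 V. With the source grounded, V_GS = V_G = 3.1 V.
Assume saturation: I_D = (k_n/2)(V_GS − V_t)² = (0.74/2)×(3.1 − 0.84)² = 0.37×2.26² = 1.89 mA.
V_DS = V_DD − I_D·R_D = 20 − 1.89×0.82 = 18.5 V.
Saturation requires V_DS ≥ V_GS − V_t = 2.26 V; 18.5 ≥ 2.26 ✓.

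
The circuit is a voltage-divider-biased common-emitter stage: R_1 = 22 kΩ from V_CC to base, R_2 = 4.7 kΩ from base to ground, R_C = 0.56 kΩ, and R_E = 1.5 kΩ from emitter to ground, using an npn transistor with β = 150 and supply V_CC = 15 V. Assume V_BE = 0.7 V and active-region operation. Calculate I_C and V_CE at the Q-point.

Thevenize the base divider: V_Th = V_CC·R_2/(R_1+R_2) = 15×4.7/26.7 = 2.64 V, R_Th = R_1‖R_2 = 3.87 kΩ.
Base-emitter loop: V_Th = I_B·R_Th + V_BE + (β+1)I_B·R_E, so I_B = (2.64 − 0.7) / (3.87 + 151×1.5) = 0.00842 mA.
I_C = β·I_B = 150×0.00842 = 1.26 mA, and I_E = (β+1)I_B = 1.27 mA.
V_CE = V_CC − I_C·R_C − I_E·R_E = 15 − 1.26×0.56 − 1.27×1.5 = 12.4 V.
V_CE = 12.4 V > 0.2 V confirms active-region operation.

I_C ≈ 1.3 mA, V_CE ≈ 12 V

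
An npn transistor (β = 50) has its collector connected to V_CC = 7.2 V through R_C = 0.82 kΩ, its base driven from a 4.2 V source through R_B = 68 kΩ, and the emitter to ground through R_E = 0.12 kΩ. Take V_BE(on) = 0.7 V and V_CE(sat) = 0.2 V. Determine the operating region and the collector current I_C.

active; I_C ≈ 2.4 mA

Assume active. Base-emitter loop: I_B = (V_BB − V_BE)/(R_B + (β+1)R_E) = (4.2 − 0.7)/(68 + 51×0.12) = 0.0472 mA.
I_C = β·I_B = 50×0.0472 = 2.36 mA.
V_CE = V_CC − I_C·R_C − I_E·R_E = 7.2 − 2.36×0.82 − 2.41×0.12 = 4.97 V > V_CE(sat), so the active-region assumption holds.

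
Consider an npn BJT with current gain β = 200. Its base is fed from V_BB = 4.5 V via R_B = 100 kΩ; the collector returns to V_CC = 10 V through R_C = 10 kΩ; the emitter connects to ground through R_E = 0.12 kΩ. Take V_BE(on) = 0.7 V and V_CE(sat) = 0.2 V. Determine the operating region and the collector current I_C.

Assume active: I_B = (4.5 − 0.7)/(100 + 201×0.12) = 0.0306 mA, I_C = β·I_B = 6.12 mA.
Then V_CE = 10 − 6.12×10 − 6.15×0.12 = -52 V < 0.2 V — the active assumption fails.
Re-solve with V_CE = 0.2 V. KCL at the emitter: V_E/R_E = (V_BB−0.7−V_E)/R_B + (V_CC−0.2−V_E)/R_C, giving V_E = 0.121 V.
I_C = (V_CC − 0.2 − V_E)/R_C = (9.8 − 0.121)/10 = 0.968 mA.
Check: I_B = (3.8 − 0.121)/100 = 0.0368 mA, and β·I_B = 7.36 mA > I_C, confirming saturation.

saturation; I_C ≈ 0.97 mA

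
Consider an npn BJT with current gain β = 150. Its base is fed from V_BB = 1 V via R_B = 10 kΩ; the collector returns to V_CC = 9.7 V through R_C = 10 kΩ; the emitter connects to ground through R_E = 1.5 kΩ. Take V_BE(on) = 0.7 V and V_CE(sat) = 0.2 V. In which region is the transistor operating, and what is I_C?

Assume active. Base-emitter loop: I_B = (V_BB − V_BE)/(R_B + (β+1)R_E) = (1 − 0.7)/(10 + 151×1.5) = 0.00127 mA.
I_C = β·I_B = 150×0.00127 = 0.19 mA.
V_CE = V_CC − I_C·R_C − I_E·R_E = 9.7 − 0.19×10 − 0.192×1.5 = 7.51 V > V_CE(sat), so the active-region assumption holds.

active; I_C ≈ 0.19 mA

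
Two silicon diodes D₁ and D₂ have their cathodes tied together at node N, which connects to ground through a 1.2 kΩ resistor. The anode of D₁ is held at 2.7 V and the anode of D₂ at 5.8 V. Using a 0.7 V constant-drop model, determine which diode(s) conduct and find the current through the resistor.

Only D₂ conducts; I_R ≈ 4.2 mA

Assume both conduct. Then node N would need to be at both 2.7−0.7 = 2 V and 5.8−0.7 = 5.1 V, which is impossible.
Assume only D₂ conducts: V_N = 5.8 − 0.7 = 5.1 V, so I_R = 5.1/1.2 = 4.25 mA.
Check D₁: its anode-to-cathode voltage is 2.7 − 5.1 = -2.4 V < 0.7 V, so it is off. The assumption is consistent.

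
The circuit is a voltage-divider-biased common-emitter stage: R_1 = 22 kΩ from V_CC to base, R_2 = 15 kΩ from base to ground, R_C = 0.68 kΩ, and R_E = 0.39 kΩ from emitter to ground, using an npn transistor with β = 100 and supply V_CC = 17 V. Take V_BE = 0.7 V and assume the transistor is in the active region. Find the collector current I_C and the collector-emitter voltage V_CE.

I_C ≈ 13 mA, V_CE ≈ 3.2 V

Thevenize the base divider: V_Th = V_CC·R_2/(R_1+R_2) = 17×15/37 = 6.89 V, R_Th = R_1‖R_2 = 8.92 kΩ.
Base-emitter loop: V_Th = I_B·R_Th + V_BE + (β+1)I_B·R_E, so I_B = (6.89 − 0.7) / (8.92 + 101×0.39) = 0.128 mA.
I_C = β·I_B = 100×0.128 = 12.8 mA, and I_E = (β+1)I_B = 12.9 mA.
V_CE = V_CC − I_C·R_C − I_E·R_E = 17 − 12.8×0.68 − 12.9×0.39 = 3.24 V.
V_CE = 3.24 V > 0.2 V confirms active-region operation.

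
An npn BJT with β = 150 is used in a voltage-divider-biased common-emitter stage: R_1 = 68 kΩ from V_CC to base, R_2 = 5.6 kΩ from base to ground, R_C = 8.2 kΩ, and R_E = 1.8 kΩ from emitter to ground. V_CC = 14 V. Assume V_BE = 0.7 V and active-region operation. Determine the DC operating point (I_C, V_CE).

I_C ≈ 0.2 mA, V_CE ≈ 12 V

Thevenize the base divider: V_Th = V_CC·R_2/(R_1+R_2) = 14×5.6/73.6 = 1.07 V, R_Th = R_1‖R_2 = 5.17 kΩ.
Base-emitter loop: V_Th = I_B·R_Th + V_BE + (β+1)I_B·R_E, so I_B = (1.07 − 0.7) / (5.17 + 151×1.8) = 0.00132 mA.
I_C = β·I_B = 150×0.00132 = 0.198 mA, and I_E = (β+1)I_B = 0.199 mA.
V_CE = V_CC − I_C·R_C − I_E·R_E = 14 − 0.198×8.2 − 0.199×1.8 = 12 V.
V_CE = 12 V > 0.2 V confirms active-region operation.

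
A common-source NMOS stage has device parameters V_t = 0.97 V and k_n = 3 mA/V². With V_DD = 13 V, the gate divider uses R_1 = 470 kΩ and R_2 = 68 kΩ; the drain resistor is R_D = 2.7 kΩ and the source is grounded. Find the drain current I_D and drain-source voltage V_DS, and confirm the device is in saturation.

I_D ≈ 0.68 mA, V_DS ≈ 11 V

V_G = V_DD·R_2/(R_1+R_2) = 13×68/538 = 1.64 V. With the source grounded, V_GS = V_G = 1.64 V.
Assume saturation: I_D = (k_n/2)(V_GS − V_t)² = (3/2)×(1.64 − 0.97)² = 1.5×0.673² = 0.68 mA.
V_DS = V_DD − I_D·R_D = 13 − 0.68×2.7 = 11.2 V.
Saturation requires V_DS ≥ V_GS − V_t = 0.673 V; 11.2 ≥ 0.673 ✓.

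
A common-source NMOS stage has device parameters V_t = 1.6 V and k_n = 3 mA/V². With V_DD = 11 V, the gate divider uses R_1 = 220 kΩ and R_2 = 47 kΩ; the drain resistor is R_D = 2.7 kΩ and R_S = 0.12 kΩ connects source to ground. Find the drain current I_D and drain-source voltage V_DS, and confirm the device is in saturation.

V_G = V_DD·R_2/(R_1+R_2) = 11×47/267 = 1.94 V.
Assume saturation: I_D = (k_n/2)(V_GS − V_t)² with V_GS = V_G − I_D·R_S = 1.94 − 0.12·I_D.
Substituting gives 0.0216·I_D² − 1.12·I_D + 0.17 = 0, with roots I_D = 0.152 or 51.7 mA.
The root I_D = 51.7 mA gives V_GS = -4.27 V ≤ V_t, so take I_D = 0.152 mA.
Then V_GS = 1.92 V and V_DS = V_DD − I_D(R_D+R_S) = 11 − 0.152×2.82 = 10.6 V.
Saturation requires V_DS ≥ V_GS − V_t = 0.318 V; 10.6 ≥ 0.318 ✓.

I_D ≈ 0.15 mA, V_DS ≈ 11 V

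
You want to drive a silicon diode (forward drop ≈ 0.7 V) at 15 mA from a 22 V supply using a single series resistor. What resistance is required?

The resistor drops V_S − V_D = 22 − 0.7 = 21.3 V at 15 mA.
R = 21.3 V / 15 mA = 1.42 kΩ.

R ≈ 1.4 kΩ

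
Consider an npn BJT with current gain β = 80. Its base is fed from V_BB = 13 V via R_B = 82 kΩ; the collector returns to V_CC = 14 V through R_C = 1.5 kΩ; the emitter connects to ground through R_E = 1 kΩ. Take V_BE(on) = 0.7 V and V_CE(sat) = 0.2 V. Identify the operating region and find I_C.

saturation; I_C ≈ 5.5 mA

Assume active: I_B = (13 − 0.7)/(82 + 81×1) = 0.0755 mA, I_C = β·I_B = 6.04 mA.
Then V_CE = 14 − 6.04×1.5 − 6.11×1 = -1.17 V < 0.2 V — the active assumption fails.
Re-solve with V_CE = 0.2 V. KCL at the emitter: V_E/R_E = (V_BB−0.7−V_E)/R_B + (V_CC−0.2−V_E)/R_C, giving V_E = 5.57 V.
I_C = (V_CC − 0.2 − V_E)/R_C = (13.8 − 5.57)/1.5 = 5.49 mA.
Check: I_B = (12.3 − 5.57)/82 = 0.0821 mA, and β·I_B = 6.57 mA > I_C, confirming saturation.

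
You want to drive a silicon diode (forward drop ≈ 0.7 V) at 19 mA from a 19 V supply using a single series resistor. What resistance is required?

The resistor drops V_S − V_D = 19 − 0.7 = 18.3 V at 19 mA.
R = 18.3 V / 19 mA = 0.963 kΩ.

R ≈ 0.96 kΩ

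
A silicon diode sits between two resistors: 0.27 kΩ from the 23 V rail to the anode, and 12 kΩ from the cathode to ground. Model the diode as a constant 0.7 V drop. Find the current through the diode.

I ≈ 1.8 mA

The two resistors are in series with the diode, so KVL gives 23 = I·0.27 + 0.7 + I·12.
I = (23 − 0.7) / (0.27 + 12) kΩ = 22.3 / 12.3 = 1.82 mA.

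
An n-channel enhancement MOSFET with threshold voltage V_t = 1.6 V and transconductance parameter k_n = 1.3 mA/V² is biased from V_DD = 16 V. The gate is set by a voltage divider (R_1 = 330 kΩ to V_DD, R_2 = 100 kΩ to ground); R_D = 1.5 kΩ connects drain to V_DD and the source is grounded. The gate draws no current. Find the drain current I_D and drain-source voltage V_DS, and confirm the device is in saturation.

I_D ≈ 2.9 mA, V_DS ≈ 12 V

V_G = V_DD·R_2/(R_1+R_2) = 16×100/430 = 3.72 V. With the source grounded, V_GS = V_G = 3.72 V.
Assume saturation: I_D = (k_n/2)(V_GS − V_t)² = (1.3/2)×(3.72 − 1.6)² = 0.65×2.12² = 2.92 mA.
V_DS = V_DD − I_D·R_D = 16 − 2.92×1.5 = 11.6 V.
Saturation requires V_DS ≥ V_GS − V_t = 2.12 V; 11.6 ≥ 2.12 ✓.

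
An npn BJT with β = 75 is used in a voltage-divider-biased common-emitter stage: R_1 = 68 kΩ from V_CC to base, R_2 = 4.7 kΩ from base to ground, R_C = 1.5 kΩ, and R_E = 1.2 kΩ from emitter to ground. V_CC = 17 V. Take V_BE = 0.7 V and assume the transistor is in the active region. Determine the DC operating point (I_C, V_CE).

I_C ≈ 0.31 mA, V_CE ≈ 16 V

Thevenize the base divider: V_Th = V_CC·R_2/(R_1+R_2) = 17×4.7/72.7 = 1.1 V, R_Th = R_1‖R_2 = 4.4 kΩ.
Base-emitter loop: V_Th = I_B·R_Th + V_BE + (β+1)I_B·R_E, so I_B = (1.1 − 0.7) / (4.4 + 76×1.2) = 0.00417 mA.
I_C = β·I_B = 75×0.00417 = 0.313 mA, and I_E = (β+1)I_B = 0.317 mA.
V_CE = V_CC − I_C·R_C − I_E·R_E = 17 − 0.313×1.5 − 0.317×1.2 = 16.1 V.
V_CE = 16.1 V > 0.2 V confirms active-region operation.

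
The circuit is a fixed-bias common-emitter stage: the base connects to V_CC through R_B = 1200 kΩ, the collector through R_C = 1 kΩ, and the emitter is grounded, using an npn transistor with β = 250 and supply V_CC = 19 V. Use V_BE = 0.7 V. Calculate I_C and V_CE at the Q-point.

Base loop: V_CC = I_B·R_B + V_BE, so I_B = (19 − 0.7)/1200 kΩ = 0.0153 mA.
In the active region I_C = β·I_B = 250 × 0.0153 = 3.81 mA.
Collector loop: V_CE = V_CC − I_C·R_C = 19 − 3.81×1 = 15.2 V.
Since V_CE = 15.2 V > V_CE(sat) ≈ 0.2 V, the transistor is in the active region as assumed.

I_C ≈ 3.8 mA, V_CE ≈ 15 V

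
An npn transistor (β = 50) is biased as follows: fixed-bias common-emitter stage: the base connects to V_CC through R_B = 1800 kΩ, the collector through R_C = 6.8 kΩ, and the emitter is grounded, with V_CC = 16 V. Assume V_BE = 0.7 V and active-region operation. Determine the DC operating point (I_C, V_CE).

I_C ≈ 0.43 mA, V_CE ≈ 13 V

Base loop: V_CC = I_B·R_B + V_BE, so I_B = (16 − 0.7)/1800 kΩ = 0.0085 mA.
In the active region I_C = β·I_B = 50 × 0.0085 = 0.425 mA.
Collector loop: V_CE = V_CC − I_C·R_C = 16 − 0.425×6.8 = 13.1 V.
Since V_CE = 13.1 V > V_CE(sat) ≈ 0.2 V, the transistor is in the active region as assumed.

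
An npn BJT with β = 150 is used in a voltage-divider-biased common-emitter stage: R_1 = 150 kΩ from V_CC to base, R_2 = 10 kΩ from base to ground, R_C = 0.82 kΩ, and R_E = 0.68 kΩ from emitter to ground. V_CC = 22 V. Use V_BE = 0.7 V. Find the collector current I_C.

I_C ≈ 0.9 mA

Thevenize the base divider: V_Th = V_CC·R_2/(R_1+R_2) = 22×10/160 = 1.38 V, R_Th = R_1‖R_2 = 9.38 kΩ.
Base-emitter loop: V_Th = I_B·R_Th + V_BE + (β+1)I_B·R_E, so I_B = (1.38 − 0.7) / (9.38 + 151×0.68) = 0.00602 mA.
I_C = β·I_B = 150×0.00602 = 0.904 mA, and I_E = (β+1)I_B = 0.91 mA.
V_CE = V_CC − I_C·R_C − I_E·R_E = 22 − 0.904×0.82 − 0.91×0.68 = 20.6 V.
V_CE = 20.6 V > 0.2 V confirms active-region operation.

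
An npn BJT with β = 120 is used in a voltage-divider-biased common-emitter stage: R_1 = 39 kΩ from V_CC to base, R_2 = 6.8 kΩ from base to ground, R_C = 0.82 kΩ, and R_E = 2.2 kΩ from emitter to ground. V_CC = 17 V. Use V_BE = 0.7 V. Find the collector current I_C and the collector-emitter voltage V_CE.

Thevenize the base divider: V_Th = V_CC·R_2/(R_1+R_2) = 17×6.8/45.8 = 2.52 V, R_Th = R_1‖R_2 = 5.79 kΩ.
Base-emitter loop: V_Th = I_B·R_Th + V_BE + (β+1)I_B·R_E, so I_B = (2.52 − 0.7) / (5.79 + 121×2.2) = 0.00671 mA.
I_C = β·I_B = 120×0.00671 = 0.805 mA, and I_E = (β+1)I_B = 0.811 mA.
V_CE = V_CC − I_C·R_C − I_E·R_E = 17 − 0.805×0.82 − 0.811×2.2 = 14.6 V.
V_CE = 14.6 V > 0.2 V confirms active-region operation.

I_C ≈ 0.8 mA, V_CE ≈ 15 V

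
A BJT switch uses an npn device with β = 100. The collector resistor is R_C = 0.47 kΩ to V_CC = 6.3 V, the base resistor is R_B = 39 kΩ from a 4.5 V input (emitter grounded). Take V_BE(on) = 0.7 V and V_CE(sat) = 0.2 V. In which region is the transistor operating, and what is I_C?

active; I_C ≈ 9.7 mA

Assume active. Base-emitter loop: I_B = (V_BB − V_BE)/R_B = (4.5 − 0.7)/39 = 0.0974 mA.
I_C = β·I_B = 100×0.0974 = 9.74 mA.
V_CE = V_CC − I_C·R_C = 6.3 − 9.74×0.47 = 1.72 V > V_CE(sat), so the active-region assumption holds.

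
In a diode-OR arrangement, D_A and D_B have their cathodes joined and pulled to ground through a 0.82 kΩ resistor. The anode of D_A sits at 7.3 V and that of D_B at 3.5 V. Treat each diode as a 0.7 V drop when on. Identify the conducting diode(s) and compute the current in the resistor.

Assume both conduct. Then node N would need to be at both 7.3−0.7 = 6.6 V and 3.5−0.7 = 2.8 V, which is impossible.
Assume only D_A conducts: V_N = 7.3 − 0.7 = 6.6 V, so I_R = 6.6/0.82 = 8.05 mA.
Check D_B: its anode-to-cathode voltage is 3.5 − 6.6 = -3.1 V < 0.7 V, so it is off. The assumption is consistent.

Only D_A conducts; I_R ≈ 8 mA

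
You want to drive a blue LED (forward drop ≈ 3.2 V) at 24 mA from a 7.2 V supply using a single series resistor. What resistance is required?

R ≈ 0.17 kΩ

The resistor drops V_S − V_D = 7.2 − 3.2 = 4 V at 24 mA.
R = 4 V / 24 mA = 0.167 kΩ.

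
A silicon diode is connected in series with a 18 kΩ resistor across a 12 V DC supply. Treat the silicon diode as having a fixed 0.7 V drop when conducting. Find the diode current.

I ≈ 0.63 mA

KVL around the loop: 12 = V_D + I·R = 0.7 + I × 18 kΩ.
So I = (12 − 0.7) / 18 kΩ = 11.3 / 18 = 0.628 mA.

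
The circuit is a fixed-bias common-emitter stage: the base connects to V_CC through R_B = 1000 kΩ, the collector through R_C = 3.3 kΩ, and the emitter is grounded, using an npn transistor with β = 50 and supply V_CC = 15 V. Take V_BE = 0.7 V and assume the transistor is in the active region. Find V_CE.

Base loop: V_CC = I_B·R_B + V_BE, so I_B = (15 − 0.7)/1000 kΩ = 0.0143 mA.
In the active region I_C = β·I_B = 50 × 0.0143 = 0.715 mA.
Collector loop: V_CE = V_CC − I_C·R_C = 15 − 0.715×3.3 = 12.6 V.
Since V_CE = 12.6 V > V_CE(sat) ≈ 0.2 V, the transistor is in the active region as assumed.

V_CE ≈ 13 V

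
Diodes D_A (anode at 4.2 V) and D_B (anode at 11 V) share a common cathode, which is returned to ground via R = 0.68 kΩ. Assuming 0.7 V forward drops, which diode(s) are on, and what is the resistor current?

Assume both conduct. Then node N would need to be at both 4.2−0.7 = 3.5 V and 11−0.7 = 10.3 V, which is impossible.
Assume only D_B conducts: V_N = 11 − 0.7 = 10.3 V, so I_R = 10.3/0.68 = 15.1 mA.
Check D_A: its anode-to-cathode voltage is 4.2 − 10.3 = -6.1 V < 0.7 V, so it is off. The assumption is consistent.

Only D_B conducts; I_R ≈ 15 mA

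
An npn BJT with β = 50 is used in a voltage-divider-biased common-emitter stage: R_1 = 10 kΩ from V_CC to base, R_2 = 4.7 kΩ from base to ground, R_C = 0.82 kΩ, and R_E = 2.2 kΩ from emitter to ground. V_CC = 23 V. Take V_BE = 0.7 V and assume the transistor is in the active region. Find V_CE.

Thevenize the base divider: V_Th = V_CC·R_2/(R_1+R_2) = 23×4.7/14.7 = 7.35 V, R_Th = R_1‖R_2 = 3.2 kΩ.
Base-emitter loop: V_Th = I_B·R_Th + V_BE + (β+1)I_B·R_E, so I_B = (7.35 − 0.7) / (3.2 + 51×2.2) = 0.0577 mA.
I_C = β·I_B = 50×0.0577 = 2.88 mA, and I_E = (β+1)I_B = 2.94 mA.
V_CE = V_CC − I_C·R_C − I_E·R_E = 23 − 2.88×0.82 − 2.94×2.2 = 14.2 V.
V_CE = 14.2 V > 0.2 V confirms active-region operation.

V_CE ≈ 14 V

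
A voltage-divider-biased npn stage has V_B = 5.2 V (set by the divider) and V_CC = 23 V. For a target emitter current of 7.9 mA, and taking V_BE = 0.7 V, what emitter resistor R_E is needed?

V_E = V_B − V_BE = 5.2 − 0.7 = 4.5 V.
R_E = V_E / I_E = 4.5 / 7.9 = 0.57 kΩ.

R_E ≈ 0.57 kΩ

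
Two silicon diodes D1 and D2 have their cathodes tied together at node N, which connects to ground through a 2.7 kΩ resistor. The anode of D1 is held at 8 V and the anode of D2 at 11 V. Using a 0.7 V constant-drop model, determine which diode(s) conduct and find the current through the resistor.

Assume both conduct. Then node N would need to be at both 8−0.7 = 7.3 V and 11−0.7 = 10.3 V, which is impossible.
Assume only D2 conducts: V_N = 11 − 0.7 = 10.3 V, so I_R = 10.3/2.7 = 3.81 mA.
Check D1: its anode-to-cathode voltage is 8 − 10.3 = -2.3 V < 0.7 V, so it is off. The assumption is consistent.

Only D2 conducts; I_R ≈ 3.8 mA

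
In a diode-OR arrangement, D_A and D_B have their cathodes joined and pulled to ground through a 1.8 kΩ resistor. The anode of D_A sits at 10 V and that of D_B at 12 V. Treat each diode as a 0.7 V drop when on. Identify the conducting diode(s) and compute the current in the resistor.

Only D_B conducts; I_R ≈ 6.3 mA

Assume both conduct. Then node N would need to be at both 10−0.7 = 9.3 V and 12−0.7 = 11.3 V, which is impossible.
Assume only D_B conducts: V_N = 12 − 0.7 = 11.3 V, so I_R = 11.3/1.8 = 6.28 mA.
Check D_A: its anode-to-cathode voltage is 10 − 11.3 = -1.3 V < 0.7 V, so it is off. The assumption is consistent.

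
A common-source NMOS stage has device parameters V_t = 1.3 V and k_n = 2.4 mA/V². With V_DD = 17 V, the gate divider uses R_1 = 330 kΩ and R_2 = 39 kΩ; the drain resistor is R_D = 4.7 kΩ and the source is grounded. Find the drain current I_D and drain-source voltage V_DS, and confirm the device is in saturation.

V_G = V_DD·R_2/(R_1+R_2) = 17×39/369 = 1.8 V. With the source grounded, V_GS = V_G = 1.8 V.
Assume saturation: I_D = (k_n/2)(V_GS − V_t)² = (2.4/2)×(1.8 − 1.3)² = 1.2×0.497² = 0.296 mA.
V_DS = V_DD − I_D·R_D = 17 − 0.296×4.7 = 15.6 V.
Saturation requires V_DS ≥ V_GS − V_t = 0.497 V; 15.6 ≥ 0.497 ✓.

I_D ≈ 0.3 mA, V_DS ≈ 16 V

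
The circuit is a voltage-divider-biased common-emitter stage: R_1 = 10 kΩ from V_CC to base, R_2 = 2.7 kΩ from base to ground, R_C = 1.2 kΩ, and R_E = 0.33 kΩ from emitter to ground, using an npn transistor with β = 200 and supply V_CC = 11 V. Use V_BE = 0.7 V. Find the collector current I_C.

I_C ≈ 4.8 mA

Thevenize the base divider: V_Th = V_CC·R_2/(R_1+R_2) = 11×2.7/12.7 = 2.34 V, R_Th = R_1‖R_2 = 2.13 kΩ.
Base-emitter loop: V_Th = I_B·R_Th + V_BE + (β+1)I_B·R_E, so I_B = (2.34 − 0.7) / (2.13 + 201×0.33) = 0.0239 mA.
I_C = β·I_B = 200×0.0239 = 4.79 mA, and I_E = (β+1)I_B = 4.81 mA.
V_CE = V_CC − I_C·R_C − I_E·R_E = 11 − 4.79×1.2 − 4.81×0.33 = 3.67 V.
V_CE = 3.67 V > 0.2 V confirms active-region operation.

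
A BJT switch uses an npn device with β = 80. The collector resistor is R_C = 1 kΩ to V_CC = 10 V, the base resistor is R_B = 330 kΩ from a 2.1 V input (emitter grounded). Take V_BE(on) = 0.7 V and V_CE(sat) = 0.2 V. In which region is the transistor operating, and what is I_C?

Assume active. Base-emitter loop: I_B = (V_BB − V_BE)/R_B = (2.1 − 0.7)/330 = 0.00424 mA.
I_C = β·I_B = 80×0.00424 = 0.339 mA.
V_CE = V_CC − I_C·R_C = 10 − 0.339×1 = 9.66 V > V_CE(sat), so the active-region assumption holds.

active; I_C ≈ 0.34 mA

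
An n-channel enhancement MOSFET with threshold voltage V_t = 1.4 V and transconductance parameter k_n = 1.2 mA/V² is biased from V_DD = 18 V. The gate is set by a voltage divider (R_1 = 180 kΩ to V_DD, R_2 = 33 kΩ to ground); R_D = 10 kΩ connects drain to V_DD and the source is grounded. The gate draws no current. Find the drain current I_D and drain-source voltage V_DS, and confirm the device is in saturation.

I_D ≈ 1.2 mA, V_DS ≈ 6.4 V

V_G = V_DD·R_2/(R_1+R_2) = 18×33/213 = 2.79 V. With the source grounded, V_GS = V_G = 2.79 V.
Assume saturation: I_D = (k_n/2)(V_GS − V_t)² = (1.2/2)×(2.79 − 1.4)² = 0.6×1.39² = 1.16 mA.
V_DS = V_DD − I_D·R_D = 18 − 1.16×10 = 6.43 V.
Saturation requires V_DS ≥ V_GS − V_t = 1.39 V; 6.43 ≥ 1.39 ✓.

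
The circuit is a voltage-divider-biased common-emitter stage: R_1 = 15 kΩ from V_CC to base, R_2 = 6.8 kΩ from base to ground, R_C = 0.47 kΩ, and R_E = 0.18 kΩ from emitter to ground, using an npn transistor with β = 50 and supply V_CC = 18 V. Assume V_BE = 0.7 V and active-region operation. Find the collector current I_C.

Thevenize the base divider: V_Th = V_CC·R_2/(R_1+R_2) = 18×6.8/21.8 = 5.61 V, R_Th = R_1‖R_2 = 4.68 kΩ.
Base-emitter loop: V_Th = I_B·R_Th + V_BE + (β+1)I_B·R_E, so I_B = (5.61 − 0.7) / (4.68 + 51×0.18) = 0.355 mA.
I_C = β·I_B = 50×0.355 = 17.7 mA, and I_E = (β+1)I_B = 18.1 mA.
V_CE = V_CC − I_C·R_C − I_E·R_E = 18 − 17.7×0.47 − 18.1×0.18 = 6.41 V.
V_CE = 6.41 V > 0.2 V confirms active-region operation.

I_C ≈ 18 mA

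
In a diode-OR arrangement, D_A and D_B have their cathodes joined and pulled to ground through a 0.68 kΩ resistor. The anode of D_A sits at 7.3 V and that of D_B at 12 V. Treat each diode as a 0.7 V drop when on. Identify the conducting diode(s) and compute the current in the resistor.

Only D_B conducts; I_R ≈ 17 mA

Assume both conduct. Then node N would need to be at both 7.3−0.7 = 6.6 V and 12−0.7 = 11.3 V, which is impossible.
Assume only D_B conducts: V_N = 12 − 0.7 = 11.3 V, so I_R = 11.3/0.68 = 16.6 mA.
Check D_A: its anode-to-cathode voltage is 7.3 − 11.3 = -4 V < 0.7 V, so it is off. The assumption is consistent.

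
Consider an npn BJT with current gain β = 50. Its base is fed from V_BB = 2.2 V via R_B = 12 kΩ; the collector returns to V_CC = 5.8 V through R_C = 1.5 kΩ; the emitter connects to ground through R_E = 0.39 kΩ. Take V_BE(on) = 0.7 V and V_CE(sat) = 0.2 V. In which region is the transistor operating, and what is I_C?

active; I_C ≈ 2.4 mA

Assume active. Base-emitter loop: I_B = (V_BB − V_BE)/(R_B + (β+1)R_E) = (2.2 − 0.7)/(12 + 51×0.39) = 0.047 mA.
I_C = β·I_B = 50×0.047 = 2.35 mA.
V_CE = V_CC − I_C·R_C − I_E·R_E = 5.8 − 2.35×1.5 − 2.4×0.39 = 1.34 V > V_CE(sat), so the active-region assumption holds.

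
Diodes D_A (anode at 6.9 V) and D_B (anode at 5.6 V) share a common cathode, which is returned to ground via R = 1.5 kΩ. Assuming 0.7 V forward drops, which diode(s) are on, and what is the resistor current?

Only D_A conducts; I_R ≈ 4.1 mA

Assume both conduct. Then node N would need to be at both 6.9−0.7 = 6.2 V and 5.6−0.7 = 4.9 V, which is impossible.
Assume only D_A conducts: V_N = 6.9 − 0.7 = 6.2 V, so I_R = 6.2/1.5 = 4.13 mA.
Check D_B: its anode-to-cathode voltage is 5.6 − 6.2 = -0.6 V < 0.7 V, so it is off. The assumption is consistent.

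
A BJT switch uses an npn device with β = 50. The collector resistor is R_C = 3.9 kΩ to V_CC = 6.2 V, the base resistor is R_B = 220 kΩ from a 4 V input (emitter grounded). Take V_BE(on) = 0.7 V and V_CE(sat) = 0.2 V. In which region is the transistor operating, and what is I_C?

Assume active. Base-emitter loop: I_B = (V_BB − V_BE)/R_B = (4 − 0.7)/220 = 0.015 mA.
I_C = β·I_B = 50×0.015 = 0.75 mA.
V_CE = V_CC − I_C·R_C = 6.2 − 0.75×3.9 = 3.28 V > V_CE(sat), so the active-region assumption holds.

active; I_C ≈ 0.75 mA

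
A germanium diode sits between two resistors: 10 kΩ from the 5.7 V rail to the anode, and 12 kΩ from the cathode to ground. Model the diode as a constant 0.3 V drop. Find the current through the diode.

I ≈ 0.25 mA

The two resistors are in series with the diode, so KVL gives 5.7 = I·10 + 0.3 + I·12.
I = (5.7 − 0.3) / (10 + 12) kΩ = 5.4 / 22 = 0.245 mA.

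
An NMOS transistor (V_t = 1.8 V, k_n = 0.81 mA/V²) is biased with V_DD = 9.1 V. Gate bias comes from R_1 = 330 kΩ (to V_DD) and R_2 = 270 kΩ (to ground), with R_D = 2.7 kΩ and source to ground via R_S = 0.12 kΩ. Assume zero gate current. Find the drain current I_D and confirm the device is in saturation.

V_G = V_DD·R_2/(R_1+R_2) = 9.1×270/600 = 4.09 V.
Assume saturation: I_D = (k_n/2)(V_GS − V_t)² with V_GS = V_G − I_D·R_S = 4.09 − 0.12·I_D.
Substituting gives 0.00583·I_D² − 1.22·I_D + 2.13 = 0, with roots I_D = 1.76 or 208 mA.
The root I_D = 208 mA gives V_GS = -20.9 V ≤ V_t, so take I_D = 1.76 mA.
Then V_GS = 3.88 V and V_DS = V_DD − I_D(R_D+R_S) = 9.1 − 1.76×2.82 = 4.14 V.
Saturation requires V_DS ≥ V_GS − V_t = 2.08 V; 4.14 ≥ 2.08 ✓.

I_D ≈ 1.8 mA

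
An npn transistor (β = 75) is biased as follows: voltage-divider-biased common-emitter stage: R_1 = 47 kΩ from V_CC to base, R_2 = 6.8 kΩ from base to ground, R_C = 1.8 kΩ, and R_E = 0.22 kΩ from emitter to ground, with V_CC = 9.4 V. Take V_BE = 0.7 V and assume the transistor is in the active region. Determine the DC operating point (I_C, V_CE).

Thevenize the base divider: V_Th = V_CC·R_2/(R_1+R_2) = 9.4×6.8/53.8 = 1.19 V, R_Th = R_1‖R_2 = 5.94 kΩ.
Base-emitter loop: V_Th = I_B·R_Th + V_BE + (β+1)I_B·R_E, so I_B = (1.19 − 0.7) / (5.94 + 76×0.22) = 0.0215 mA.
I_C = β·I_B = 75×0.0215 = 1.62 mA, and I_E = (β+1)I_B = 1.64 mA.
V_CE = V_CC − I_C·R_C − I_E·R_E = 9.4 − 1.62×1.8 − 1.64×0.22 = 6.13 V.
V_CE = 6.13 V > 0.2 V confirms active-region operation.

I_C ≈ 1.6 mA, V_CE ≈ 6.1 V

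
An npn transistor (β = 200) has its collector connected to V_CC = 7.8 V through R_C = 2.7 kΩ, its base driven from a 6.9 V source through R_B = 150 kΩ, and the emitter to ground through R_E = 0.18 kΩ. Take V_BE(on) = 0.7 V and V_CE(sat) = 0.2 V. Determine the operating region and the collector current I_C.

saturation; I_C ≈ 2.6 mA

Assume active: I_B = (6.9 − 0.7)/(150 + 201×0.18) = 0.0333 mA, I_C = β·I_B = 6.66 mA.
Then V_CE = 7.8 − 6.66×2.7 − 6.69×0.18 = -11.4 V < 0.2 V — the active assumption fails.
Re-solve with V_CE = 0.2 V. KCL at the emitter: V_E/R_E = (V_BB−0.7−V_E)/R_B + (V_CC−0.2−V_E)/R_C, giving V_E = 0.481 V.
I_C = (V_CC − 0.2 − V_E)/R_C = (7.6 − 0.481)/2.7 = 2.64 mA.
Check: I_B = (6.2 − 0.481)/150 = 0.0381 mA, and β·I_B = 7.62 mA > I_C, confirming saturation.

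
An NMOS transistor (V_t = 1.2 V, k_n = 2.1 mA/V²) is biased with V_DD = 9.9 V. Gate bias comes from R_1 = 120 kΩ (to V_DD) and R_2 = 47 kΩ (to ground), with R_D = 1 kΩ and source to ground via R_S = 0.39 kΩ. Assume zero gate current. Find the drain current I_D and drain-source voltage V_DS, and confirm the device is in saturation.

I_D ≈ 1.3 mA, V_DS ≈ 8.1 V

V_G = V_DD·R_2/(R_1+R_2) = 9.9×47/167 = 2.79 V.
Assume saturation: I_D = (k_n/2)(V_GS − V_t)² with V_GS = V_G − I_D·R_S = 2.79 − 0.39·I_D.
Substituting gives 0.16·I_D² − 2.3·I_D + 2.64 = 0, with roots I_D = 1.26 or 13.1 mA.
The root I_D = 13.1 mA gives V_GS = -2.34 V ≤ V_t, so take I_D = 1.26 mA.
Then V_GS = 2.3 V and V_DS = V_DD − I_D(R_D+R_S) = 9.9 − 1.26×1.39 = 8.15 V.
Saturation requires V_DS ≥ V_GS − V_t = 1.1 V; 8.15 ≥ 1.1 ✓.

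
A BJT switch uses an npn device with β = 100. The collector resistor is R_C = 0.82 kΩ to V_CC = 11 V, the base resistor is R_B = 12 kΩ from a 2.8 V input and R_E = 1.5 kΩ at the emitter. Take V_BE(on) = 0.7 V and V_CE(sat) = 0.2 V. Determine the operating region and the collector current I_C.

Assume active. Base-emitter loop: I_B = (V_BB − V_BE)/(R_B + (β+1)R_E) = (2.8 − 0.7)/(12 + 101×1.5) = 0.0128 mA.
I_C = β·I_B = 100×0.0128 = 1.28 mA.
V_CE = V_CC − I_C·R_C − I_E·R_E = 11 − 1.28×0.82 − 1.3×1.5 = 8 V > V_CE(sat), so the active-region assumption holds.

active; I_C ≈ 1.3 mA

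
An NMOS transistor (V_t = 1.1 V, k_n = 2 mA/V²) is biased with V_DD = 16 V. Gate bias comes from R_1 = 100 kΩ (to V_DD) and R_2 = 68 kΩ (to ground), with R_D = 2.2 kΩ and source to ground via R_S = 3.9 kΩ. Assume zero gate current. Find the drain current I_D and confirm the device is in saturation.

V_G = V_DD·R_2/(R_1+R_2) = 16×68/168 = 6.48 V.
Assume saturation: I_D = (k_n/2)(V_GS − V_t)² with V_GS = V_G − I_D·R_S = 6.48 − 3.9·I_D.
Substituting gives 15.2·I_D² − 42.9·I_D + 28.9 = 0, with roots I_D = 1.11 or 1.71 mA.
The root I_D = 1.71 mA gives V_GS = -0.209 V ≤ V_t, so take I_D = 1.11 mA.
Then V_GS = 2.15 V and V_DS = V_DD − I_D(R_D+R_S) = 16 − 1.11×6.1 = 9.24 V.
Saturation requires V_DS ≥ V_GS − V_t = 1.05 V; 9.24 ≥ 1.05 ✓.

I_D ≈ 1.1 mA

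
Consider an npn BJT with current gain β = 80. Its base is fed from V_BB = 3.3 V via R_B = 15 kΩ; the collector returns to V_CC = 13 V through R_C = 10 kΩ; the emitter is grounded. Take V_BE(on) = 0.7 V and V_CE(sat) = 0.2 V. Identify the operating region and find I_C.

Assume active: I_B = (3.3 − 0.7)/15 = 0.173 mA, giving I_C = β·I_B = 13.9 mA.
But then V_CE = 13 − 13.9×10 = -126 V < V_CE(sat) = 0.2 V — impossible in the active region.
So the transistor is saturated. With V_CE = 0.2 V, I_C = (V_CC − 0.2)/R_C = 12.8/10 = 1.28 mA.
Check: β·I_B = 13.9 mA > I_C = 1.28 mA, confirming saturation.

saturation; I_C ≈ 1.3 mA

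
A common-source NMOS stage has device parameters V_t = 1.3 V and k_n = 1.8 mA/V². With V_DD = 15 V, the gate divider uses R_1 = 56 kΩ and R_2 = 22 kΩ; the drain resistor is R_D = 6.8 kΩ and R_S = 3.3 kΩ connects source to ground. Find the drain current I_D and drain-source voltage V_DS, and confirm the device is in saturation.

I_D ≈ 0.63 mA, V_DS ≈ 8.6 V

V_G = V_DD·R_2/(R_1+R_2) = 15×22/78 = 4.23 V.
Assume saturation: I_D = (k_n/2)(V_GS − V_t)² with V_GS = V_G − I_D·R_S = 4.23 − 3.3·I_D.
Substituting gives 9.8·I_D² − 18.4·I_D + 7.73 = 0, with roots I_D = 0.634 or 1.24 mA.
The root I_D = 1.24 mA gives V_GS = 0.124 V ≤ V_t, so take I_D = 0.634 mA.
Then V_GS = 2.14 V and V_DS = V_DD − I_D(R_D+R_S) = 15 − 0.634×10.1 = 8.6 V.
Saturation requires V_DS ≥ V_GS − V_t = 0.839 V; 8.6 ≥ 0.839 ✓.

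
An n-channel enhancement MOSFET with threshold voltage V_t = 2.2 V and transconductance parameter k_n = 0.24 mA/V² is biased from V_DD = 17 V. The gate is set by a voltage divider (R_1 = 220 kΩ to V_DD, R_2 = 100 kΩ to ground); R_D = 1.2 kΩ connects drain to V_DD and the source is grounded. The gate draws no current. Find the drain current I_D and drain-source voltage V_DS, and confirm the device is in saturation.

V_G = V_DD·R_2/(R_1+R_2) = 17×100/320 = 5.31 V. With the source grounded, V_GS = V_G = 5.31 V.
Assume saturation: I_D = (k_n/2)(V_GS − V_t)² = (0.24/2)×(5.31 − 2.2)² = 0.12×3.11² = 1.16 mA.
V_DS = V_DD − I_D·R_D = 17 − 1.16×1.2 = 15.6 V.
Saturation requires V_DS ≥ V_GS − V_t = 3.11 V; 15.6 ≥ 3.11 ✓.

I_D ≈ 1.2 mA, V_DS ≈ 16 V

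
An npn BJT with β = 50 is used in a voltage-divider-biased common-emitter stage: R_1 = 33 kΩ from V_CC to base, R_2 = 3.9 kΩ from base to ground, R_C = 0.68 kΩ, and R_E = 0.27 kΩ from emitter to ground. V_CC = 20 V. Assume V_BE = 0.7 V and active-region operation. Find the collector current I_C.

Thevenize the base divider: V_Th = V_CC·R_2/(R_1+R_2) = 20×3.9/36.9 = 2.11 V, R_Th = R_1‖R_2 = 3.49 kΩ.
Base-emitter loop: V_Th = I_B·R_Th + V_BE + (β+1)I_B·R_E, so I_B = (2.11 − 0.7) / (3.49 + 51×0.27) = 0.0819 mA.
I_C = β·I_B = 50×0.0819 = 4.1 mA, and I_E = (β+1)I_B = 4.18 mA.
V_CE = V_CC − I_C·R_C − I_E·R_E = 20 − 4.1×0.68 − 4.18×0.27 = 16.1 V.
V_CE = 16.1 V > 0.2 V confirms active-region operation.

I_C ≈ 4.1 mA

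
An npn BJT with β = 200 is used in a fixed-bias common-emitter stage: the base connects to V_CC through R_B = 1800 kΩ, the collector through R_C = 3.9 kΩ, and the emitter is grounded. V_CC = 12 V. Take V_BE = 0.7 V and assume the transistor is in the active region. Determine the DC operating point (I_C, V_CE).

Base loop: V_CC = I_B·R_B + V_BE, so I_B = (12 − 0.7)/1800 kΩ = 0.00628 mA.
In the active region I_C = β·I_B = 200 × 0.00628 = 1.26 mA.
Collector loop: V_CE = V_CC − I_C·R_C = 12 − 1.26×3.9 = 7.1 V.
Since V_CE = 7.1 V > V_CE(sat) ≈ 0.2 V, the transistor is in the active region as assumed.

I_C ≈ 1.3 mA, V_CE ≈ 7.1 V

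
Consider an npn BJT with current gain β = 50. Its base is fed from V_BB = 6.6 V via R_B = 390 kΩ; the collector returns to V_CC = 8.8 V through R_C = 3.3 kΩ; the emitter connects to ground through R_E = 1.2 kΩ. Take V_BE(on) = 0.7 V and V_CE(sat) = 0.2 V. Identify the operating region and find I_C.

Assume active. Base-emitter loop: I_B = (V_BB − V_BE)/(R_B + (β+1)R_E) = (6.6 − 0.7)/(390 + 51×1.2) = 0.0131 mA.
I_C = β·I_B = 50×0.0131 = 0.654 mA.
V_CE = V_CC − I_C·R_C − I_E·R_E = 8.8 − 0.654×3.3 − 0.667×1.2 = 5.84 V > V_CE(sat), so the active-region assumption holds.

active; I_C ≈ 0.65 mA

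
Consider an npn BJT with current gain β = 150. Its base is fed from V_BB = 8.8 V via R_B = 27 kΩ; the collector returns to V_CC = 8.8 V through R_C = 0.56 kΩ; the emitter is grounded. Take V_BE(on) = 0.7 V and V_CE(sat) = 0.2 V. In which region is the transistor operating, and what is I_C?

saturation; I_C ≈ 15 mA

Assume active: I_B = (8.8 − 0.7)/27 = 0.3 mA, giving I_C = β·I_B = 45 mA.
But then V_CE = 8.8 − 45×0.56 = -16.4 V < V_CE(sat) = 0.2 V — impossible in the active region.
So the transistor is saturated. With V_CE = 0.2 V, I_C = (V_CC − 0.2)/R_C = 8.6/0.56 = 15.4 mA.
Check: β·I_B = 45 mA > I_C = 15.4 mA, confirming saturation.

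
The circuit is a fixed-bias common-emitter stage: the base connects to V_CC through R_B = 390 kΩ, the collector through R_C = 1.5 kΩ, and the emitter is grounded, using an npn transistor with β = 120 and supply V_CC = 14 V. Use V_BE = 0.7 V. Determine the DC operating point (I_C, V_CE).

I_C ≈ 4.1 mA, V_CE ≈ 7.9 V

Base loop: V_CC = I_B·R_B + V_BE, so I_B = (14 − 0.7)/390 kΩ = 0.0341 mA.
In the active region I_C = β·I_B = 120 × 0.0341 = 4.09 mA.
Collector loop: V_CE = V_CC − I_C·R_C = 14 − 4.09×1.5 = 7.86 V.
Since V_CE = 7.86 V > V_CE(sat) ≈ 0.2 V, the transistor is in the active region as assumed.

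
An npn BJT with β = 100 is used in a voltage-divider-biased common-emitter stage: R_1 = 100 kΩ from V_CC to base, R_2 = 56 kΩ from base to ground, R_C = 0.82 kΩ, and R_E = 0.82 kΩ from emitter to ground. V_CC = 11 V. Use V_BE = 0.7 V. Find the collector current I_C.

Thevenize the base divider: V_Th = V_CC·R_2/(R_1+R_2) = 11×56/156 = 3.95 V, R_Th = R_1‖R_2 = 35.9 kΩ.
Base-emitter loop: V_Th = I_B·R_Th + V_BE + (β+1)I_B·R_E, so I_B = (3.95 − 0.7) / (35.9 + 101×0.82) = 0.0274 mA.
I_C = β·I_B = 100×0.0274 = 2.74 mA, and I_E = (β+1)I_B = 2.76 mA.
V_CE = V_CC − I_C·R_C − I_E·R_E = 11 − 2.74×0.82 − 2.76×0.82 = 6.49 V.
V_CE = 6.49 V > 0.2 V confirms active-region operation.

I_C ≈ 2.7 mA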